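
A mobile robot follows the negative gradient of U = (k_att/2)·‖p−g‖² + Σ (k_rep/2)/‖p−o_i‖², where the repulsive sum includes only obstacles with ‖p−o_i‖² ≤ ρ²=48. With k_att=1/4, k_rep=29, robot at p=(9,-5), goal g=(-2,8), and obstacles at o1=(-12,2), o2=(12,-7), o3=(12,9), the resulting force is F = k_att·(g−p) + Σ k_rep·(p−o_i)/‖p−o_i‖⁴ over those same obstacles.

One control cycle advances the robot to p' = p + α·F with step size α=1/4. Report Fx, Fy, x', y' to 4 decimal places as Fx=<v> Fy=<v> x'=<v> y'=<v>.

F_att = 1/4·(g−p) = 1/4·(-11,13) = (-2.7500,3.2500)
o1: d²=490 > ρ²=48 → inactive
o2: d²=13 ≤ ρ²=48; F_rep = 29·(-3,2)/13² = (-0.5148,0.3432)
o3: d²=205 > ρ²=48 → inactive
F = F_att + ΣF_rep = (-3.2648,3.5932)
p' = p + 1/4·F = (8.1838,-4.1017)

Fx=-3.2648 Fy=3.5932 x'=8.1838 y'=-4.1017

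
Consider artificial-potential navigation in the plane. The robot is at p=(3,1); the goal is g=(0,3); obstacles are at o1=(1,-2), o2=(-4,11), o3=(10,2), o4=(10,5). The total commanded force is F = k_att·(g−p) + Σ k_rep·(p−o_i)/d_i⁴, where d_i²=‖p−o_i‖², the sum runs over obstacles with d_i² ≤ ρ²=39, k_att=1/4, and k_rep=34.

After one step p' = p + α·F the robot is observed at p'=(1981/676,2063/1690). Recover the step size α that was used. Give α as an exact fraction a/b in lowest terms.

α = 1/5

F_att = 1/4·(g−p) = 1/4·(-3,2) = (-0.7500,0.5000)
o1: d²=13 ≤ ρ²=39; F_rep = 34·(2,3)/13² = (0.4024,0.6036)
o2: d²=149 > ρ²=39 → inactive
o3: d²=50 > ρ²=39 → inactive
o4: d²=65 > ρ²=39 → inactive
F = F_att + ΣF_rep = (-0.3476,1.1036)
Δp = p'−p = (-0.0695,0.2207); α = Δx/Fx = (-47/676) / (-235/676) = 1/5
check: Δy/Fy = (373/1690) / (373/338) = 1/5 ✓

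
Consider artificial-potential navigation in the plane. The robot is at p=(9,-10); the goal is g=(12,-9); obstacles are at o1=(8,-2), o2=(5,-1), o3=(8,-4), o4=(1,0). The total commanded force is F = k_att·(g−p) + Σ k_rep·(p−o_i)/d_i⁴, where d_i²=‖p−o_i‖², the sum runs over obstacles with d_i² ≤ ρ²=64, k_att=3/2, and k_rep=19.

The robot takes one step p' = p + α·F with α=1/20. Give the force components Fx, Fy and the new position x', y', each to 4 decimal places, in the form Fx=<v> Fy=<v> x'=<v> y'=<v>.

F_att = 3/2·(g−p) = 3/2·(3,1) = (4.5000,1.5000)
o1: d²=65 > ρ²=64 → inactive
o2: d²=97 > ρ²=64 → inactive
o3: d²=37 ≤ ρ²=64; F_rep = 19·(1,-6)/37² = (0.0139,-0.0833)
o4: d²=164 > ρ²=64 → inactive
F = F_att + ΣF_rep = (4.5139,1.4167)
p' = p + 1/20·F = (9.2257,-9.9292)

Fx=4.5139 Fy=1.4167 x'=9.2257 y'=-9.9292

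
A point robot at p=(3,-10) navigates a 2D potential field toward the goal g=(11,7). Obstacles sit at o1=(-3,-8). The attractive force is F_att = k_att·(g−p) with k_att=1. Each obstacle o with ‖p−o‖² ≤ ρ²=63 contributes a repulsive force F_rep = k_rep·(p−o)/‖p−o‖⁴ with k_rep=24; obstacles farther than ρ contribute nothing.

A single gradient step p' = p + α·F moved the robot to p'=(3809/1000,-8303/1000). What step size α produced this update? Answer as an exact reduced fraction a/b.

α = 1/10

F_att = 1·(g−p) = 1·(8,17) = (8.0000,17.0000)
o1: d²=40 ≤ ρ²=63; F_rep = 24·(6,-2)/40² = (0.0900,-0.0300)
F = F_att + ΣF_rep = (8.0900,16.9700)
Δp = p'−p = (0.8090,1.6970); α = Δx/Fx = (809/1000) / (809/100) = 1/10
check: Δy/Fy = (1697/1000) / (1697/100) = 1/10 ✓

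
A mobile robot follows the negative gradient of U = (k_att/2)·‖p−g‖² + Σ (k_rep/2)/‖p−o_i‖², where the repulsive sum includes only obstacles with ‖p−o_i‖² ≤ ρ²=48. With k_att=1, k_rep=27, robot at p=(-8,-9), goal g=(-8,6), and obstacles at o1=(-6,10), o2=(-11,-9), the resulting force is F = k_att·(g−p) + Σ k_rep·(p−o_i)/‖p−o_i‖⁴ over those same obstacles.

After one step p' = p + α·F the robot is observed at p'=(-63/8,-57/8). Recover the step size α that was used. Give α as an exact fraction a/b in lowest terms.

α = 1/8

F_att = 1·(g−p) = 1·(0,15) = (0.0000,15.0000)
o1: d²=365 > ρ²=48 → inactive
o2: d²=9 ≤ ρ²=48; F_rep = 27·(3,0)/9² = (1.0000,0.0000)
F = F_att + ΣF_rep = (1.0000,15.0000)
Δp = p'−p = (0.1250,1.8750); α = Δx/Fx = (1/8) / (1) = 1/8
check: Δy/Fy = (15/8) / (15) = 1/8 ✓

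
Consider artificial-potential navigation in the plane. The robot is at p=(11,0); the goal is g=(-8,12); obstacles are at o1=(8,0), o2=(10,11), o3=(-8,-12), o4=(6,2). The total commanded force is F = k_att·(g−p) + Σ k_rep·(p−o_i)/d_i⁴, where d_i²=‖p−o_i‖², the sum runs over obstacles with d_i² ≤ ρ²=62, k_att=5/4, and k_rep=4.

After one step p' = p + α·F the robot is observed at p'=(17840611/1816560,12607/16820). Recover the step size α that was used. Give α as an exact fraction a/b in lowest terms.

α = 1/20

F_att = 5/4·(g−p) = 5/4·(-19,12) = (-23.7500,15.0000)
o1: d²=9 ≤ ρ²=62; F_rep = 4·(3,0)/9² = (0.1481,0.0000)
o2: d²=122 > ρ²=62 → inactive
o3: d²=505 > ρ²=62 → inactive
o4: d²=29 ≤ ρ²=62; F_rep = 4·(5,-2)/29² = (0.0238,-0.0095)
F = F_att + ΣF_rep = (-23.5781,14.9905)
Δp = p'−p = (-1.1789,0.7495); α = Δx/Fx = (-2141549/1816560) / (-2141549/90828) = 1/20
check: Δy/Fy = (12607/16820) / (12607/841) = 1/20 ✓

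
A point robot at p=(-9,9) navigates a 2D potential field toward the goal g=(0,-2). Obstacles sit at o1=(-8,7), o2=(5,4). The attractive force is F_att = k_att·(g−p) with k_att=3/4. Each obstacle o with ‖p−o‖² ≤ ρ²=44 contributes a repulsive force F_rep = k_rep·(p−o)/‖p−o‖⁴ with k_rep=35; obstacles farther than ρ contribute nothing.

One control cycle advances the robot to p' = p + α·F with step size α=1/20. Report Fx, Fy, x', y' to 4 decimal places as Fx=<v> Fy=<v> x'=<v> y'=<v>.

Fx=5.3500 Fy=-5.4500 x'=-8.7325 y'=8.7275

F_att = 3/4·(g−p) = 3/4·(9,-11) = (6.7500,-8.2500)
o1: d²=5 ≤ ρ²=44; F_rep = 35·(-1,2)/5² = (-1.4000,2.8000)
o2: d²=221 > ρ²=44 → inactive
F = F_att + ΣF_rep = (5.3500,-5.4500)
p' = p + 1/20·F = (-8.7325,8.7275)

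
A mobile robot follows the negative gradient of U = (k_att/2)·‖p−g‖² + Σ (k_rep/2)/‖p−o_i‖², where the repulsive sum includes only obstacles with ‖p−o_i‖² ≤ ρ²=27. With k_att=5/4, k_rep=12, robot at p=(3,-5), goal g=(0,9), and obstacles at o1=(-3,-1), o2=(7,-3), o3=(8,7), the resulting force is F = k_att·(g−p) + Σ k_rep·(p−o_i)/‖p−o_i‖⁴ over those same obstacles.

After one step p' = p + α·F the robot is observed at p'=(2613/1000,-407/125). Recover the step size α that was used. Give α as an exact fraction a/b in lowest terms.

F_att = 5/4·(g−p) = 5/4·(-3,14) = (-3.7500,17.5000)
o1: d²=52 > ρ²=27 → inactive
o2: d²=20 ≤ ρ²=27; F_rep = 12·(-4,-2)/20² = (-0.1200,-0.0600)
o3: d²=169 > ρ²=27 → inactive
F = F_att + ΣF_rep = (-3.8700,17.4400)
Δp = p'−p = (-0.3870,1.7440); α = Δx/Fx = (-387/1000) / (-387/100) = 1/10
check: Δy/Fy = (218/125) / (436/25) = 1/10 ✓

α = 1/10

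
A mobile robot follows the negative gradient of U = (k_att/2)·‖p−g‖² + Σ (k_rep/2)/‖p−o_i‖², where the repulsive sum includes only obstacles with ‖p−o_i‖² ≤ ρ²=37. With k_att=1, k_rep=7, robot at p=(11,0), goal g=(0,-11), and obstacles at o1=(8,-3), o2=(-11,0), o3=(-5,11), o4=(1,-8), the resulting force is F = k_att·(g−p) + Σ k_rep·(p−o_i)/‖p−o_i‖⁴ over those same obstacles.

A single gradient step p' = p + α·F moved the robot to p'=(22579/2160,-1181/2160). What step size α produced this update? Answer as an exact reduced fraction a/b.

F_att = 1·(g−p) = 1·(-11,-11) = (-11.0000,-11.0000)
o1: d²=18 ≤ ρ²=37; F_rep = 7·(3,3)/18² = (0.0648,0.0648)
o2: d²=484 > ρ²=37 → inactive
o3: d²=377 > ρ²=37 → inactive
o4: d²=164 > ρ²=37 → inactive
F = F_att + ΣF_rep = (-10.9352,-10.9352)
Δp = p'−p = (-0.5468,-0.5468); α = Δx/Fx = (-1181/2160) / (-1181/108) = 1/20
check: Δy/Fy = (-1181/2160) / (-1181/108) = 1/20 ✓

α = 1/20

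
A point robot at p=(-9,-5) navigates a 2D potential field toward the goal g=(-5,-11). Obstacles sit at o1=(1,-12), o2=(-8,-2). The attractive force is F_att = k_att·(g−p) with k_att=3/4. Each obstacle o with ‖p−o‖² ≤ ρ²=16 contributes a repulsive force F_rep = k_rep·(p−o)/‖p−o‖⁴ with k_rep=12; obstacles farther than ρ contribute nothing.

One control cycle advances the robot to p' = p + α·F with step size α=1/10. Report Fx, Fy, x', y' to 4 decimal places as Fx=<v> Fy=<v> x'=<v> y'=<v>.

Fx=2.8800 Fy=-4.8600 x'=-8.7120 y'=-5.4860

F_att = 3/4·(g−p) = 3/4·(4,-6) = (3.0000,-4.5000)
o1: d²=149 > ρ²=16 → inactive
o2: d²=10 ≤ ρ²=16; F_rep = 12·(-1,-3)/10² = (-0.1200,-0.3600)
F = F_att + ΣF_rep = (2.8800,-4.8600)
p' = p + 1/10·F = (-8.7120,-5.4860)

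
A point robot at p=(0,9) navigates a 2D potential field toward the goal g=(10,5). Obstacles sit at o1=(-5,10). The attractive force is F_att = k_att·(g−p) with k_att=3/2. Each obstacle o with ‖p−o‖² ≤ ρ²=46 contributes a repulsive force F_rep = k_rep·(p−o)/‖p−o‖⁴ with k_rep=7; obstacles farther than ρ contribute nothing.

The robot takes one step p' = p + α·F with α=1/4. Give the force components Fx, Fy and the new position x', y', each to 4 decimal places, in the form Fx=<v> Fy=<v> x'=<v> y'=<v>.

Fx=15.0518 Fy=-6.0104 x'=3.7629 y'=7.4974

F_att = 3/2·(g−p) = 3/2·(10,-4) = (15.0000,-6.0000)
o1: d²=26 ≤ ρ²=46; F_rep = 7·(5,-1)/26² = (0.0518,-0.0104)
F = F_att + ΣF_rep = (15.0518,-6.0104)
p' = p + 1/4·F = (3.7629,7.4974)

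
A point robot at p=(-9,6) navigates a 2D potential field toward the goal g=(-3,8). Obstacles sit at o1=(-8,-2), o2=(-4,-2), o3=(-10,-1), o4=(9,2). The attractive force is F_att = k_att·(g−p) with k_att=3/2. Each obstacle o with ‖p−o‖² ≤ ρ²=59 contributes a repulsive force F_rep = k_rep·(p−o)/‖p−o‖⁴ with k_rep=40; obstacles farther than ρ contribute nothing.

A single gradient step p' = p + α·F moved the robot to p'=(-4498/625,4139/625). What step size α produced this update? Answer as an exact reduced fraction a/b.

F_att = 3/2·(g−p) = 3/2·(6,2) = (9.0000,3.0000)
o1: d²=65 > ρ²=59 → inactive
o2: d²=89 > ρ²=59 → inactive
o3: d²=50 ≤ ρ²=59; F_rep = 40·(1,7)/50² = (0.0160,0.1120)
o4: d²=340 > ρ²=59 → inactive
F = F_att + ΣF_rep = (9.0160,3.1120)
Δp = p'−p = (1.8032,0.6224); α = Δx/Fx = (1127/625) / (1127/125) = 1/5
check: Δy/Fy = (389/625) / (389/125) = 1/5 ✓

α = 1/5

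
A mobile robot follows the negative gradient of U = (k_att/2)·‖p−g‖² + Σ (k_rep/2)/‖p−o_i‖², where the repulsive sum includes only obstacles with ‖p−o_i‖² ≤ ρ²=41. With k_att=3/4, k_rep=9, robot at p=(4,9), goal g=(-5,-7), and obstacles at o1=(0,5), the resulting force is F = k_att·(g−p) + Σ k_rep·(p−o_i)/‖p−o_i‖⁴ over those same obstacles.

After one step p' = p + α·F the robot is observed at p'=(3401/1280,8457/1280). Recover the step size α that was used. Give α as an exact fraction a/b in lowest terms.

F_att = 3/4·(g−p) = 3/4·(-9,-16) = (-6.7500,-12.0000)
o1: d²=32 ≤ ρ²=41; F_rep = 9·(4,4)/32² = (0.0352,0.0352)
F = F_att + ΣF_rep = (-6.7148,-11.9648)
Δp = p'−p = (-1.3430,-2.3930); α = Δx/Fx = (-1719/1280) / (-1719/256) = 1/5
check: Δy/Fy = (-3063/1280) / (-3063/256) = 1/5 ✓

α = 1/5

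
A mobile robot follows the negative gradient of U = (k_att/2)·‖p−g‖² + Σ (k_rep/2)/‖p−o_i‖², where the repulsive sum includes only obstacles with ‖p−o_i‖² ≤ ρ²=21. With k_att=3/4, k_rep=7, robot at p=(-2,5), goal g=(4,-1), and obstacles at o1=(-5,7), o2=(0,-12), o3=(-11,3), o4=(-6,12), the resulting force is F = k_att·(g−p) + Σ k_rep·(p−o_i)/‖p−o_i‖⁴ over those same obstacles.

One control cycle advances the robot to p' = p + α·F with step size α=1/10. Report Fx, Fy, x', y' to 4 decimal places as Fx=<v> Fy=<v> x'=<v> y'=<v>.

F_att = 3/4·(g−p) = 3/4·(6,-6) = (4.5000,-4.5000)
o1: d²=13 ≤ ρ²=21; F_rep = 7·(3,-2)/13² = (0.1243,-0.0828)
o2: d²=293 > ρ²=21 → inactive
o3: d²=85 > ρ²=21 → inactive
o4: d²=65 > ρ²=21 → inactive
F = F_att + ΣF_rep = (4.6243,-4.5828)
p' = p + 1/10·F = (-1.5376,4.5417)

Fx=4.6243 Fy=-4.5828 x'=-1.5376 y'=4.5417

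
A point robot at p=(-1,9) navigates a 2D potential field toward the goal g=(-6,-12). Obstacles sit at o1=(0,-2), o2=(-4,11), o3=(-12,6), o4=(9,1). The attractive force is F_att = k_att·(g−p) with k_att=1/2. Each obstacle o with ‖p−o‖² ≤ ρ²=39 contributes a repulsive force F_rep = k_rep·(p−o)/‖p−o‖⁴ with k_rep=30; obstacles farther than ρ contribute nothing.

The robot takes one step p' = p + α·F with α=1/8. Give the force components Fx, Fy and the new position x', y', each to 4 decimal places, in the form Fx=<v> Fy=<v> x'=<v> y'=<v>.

F_att = 1/2·(g−p) = 1/2·(-5,-21) = (-2.5000,-10.5000)
o1: d²=122 > ρ²=39 → inactive
o2: d²=13 ≤ ρ²=39; F_rep = 30·(3,-2)/13² = (0.5325,-0.3550)
o3: d²=130 > ρ²=39 → inactive
o4: d²=164 > ρ²=39 → inactive
F = F_att + ΣF_rep = (-1.9675,-10.8550)
p' = p + 1/8·F = (-1.2459,7.6431)

Fx=-1.9675 Fy=-10.8550 x'=-1.2459 y'=7.6431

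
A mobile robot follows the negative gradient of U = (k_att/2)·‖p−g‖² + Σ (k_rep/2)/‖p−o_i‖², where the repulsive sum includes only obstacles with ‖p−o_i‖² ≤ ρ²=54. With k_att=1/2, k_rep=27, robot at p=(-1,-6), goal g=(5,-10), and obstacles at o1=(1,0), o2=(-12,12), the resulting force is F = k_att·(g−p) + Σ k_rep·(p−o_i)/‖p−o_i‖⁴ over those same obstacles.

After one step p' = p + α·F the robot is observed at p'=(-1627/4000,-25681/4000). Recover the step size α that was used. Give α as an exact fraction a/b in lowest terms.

F_att = 1/2·(g−p) = 1/2·(6,-4) = (3.0000,-2.0000)
o1: d²=40 ≤ ρ²=54; F_rep = 27·(-2,-6)/40² = (-0.0338,-0.1013)
o2: d²=445 > ρ²=54 → inactive
F = F_att + ΣF_rep = (2.9663,-2.1012)
Δp = p'−p = (0.5933,-0.4203); α = Δx/Fx = (2373/4000) / (2373/800) = 1/5
check: Δy/Fy = (-1681/4000) / (-1681/800) = 1/5 ✓

α = 1/5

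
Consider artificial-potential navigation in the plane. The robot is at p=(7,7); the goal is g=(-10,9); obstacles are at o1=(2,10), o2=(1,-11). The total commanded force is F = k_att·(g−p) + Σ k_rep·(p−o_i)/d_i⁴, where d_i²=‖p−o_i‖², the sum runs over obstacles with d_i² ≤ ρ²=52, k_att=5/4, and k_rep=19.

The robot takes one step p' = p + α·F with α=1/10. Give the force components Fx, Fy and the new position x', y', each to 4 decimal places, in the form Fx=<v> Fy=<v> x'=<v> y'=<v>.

Fx=-21.1678 Fy=2.4507 x'=4.8832 y'=7.2451

F_att = 5/4·(g−p) = 5/4·(-17,2) = (-21.2500,2.5000)
o1: d²=34 ≤ ρ²=52; F_rep = 19·(5,-3)/34² = (0.0822,-0.0493)
o2: d²=360 > ρ²=52 → inactive
F = F_att + ΣF_rep = (-21.1678,2.4507)
p' = p + 1/10·F = (4.8832,7.2451)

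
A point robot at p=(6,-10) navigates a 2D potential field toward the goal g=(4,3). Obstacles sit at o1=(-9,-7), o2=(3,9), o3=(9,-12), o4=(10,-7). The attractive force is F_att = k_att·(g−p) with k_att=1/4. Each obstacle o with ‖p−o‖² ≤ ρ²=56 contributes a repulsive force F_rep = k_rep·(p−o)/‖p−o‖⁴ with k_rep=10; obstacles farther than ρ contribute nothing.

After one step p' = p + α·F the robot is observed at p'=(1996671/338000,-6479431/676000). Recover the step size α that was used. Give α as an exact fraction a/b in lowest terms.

α = 1/8

F_att = 1/4·(g−p) = 1/4·(-2,13) = (-0.5000,3.2500)
o1: d²=234 > ρ²=56 → inactive
o2: d²=370 > ρ²=56 → inactive
o3: d²=13 ≤ ρ²=56; F_rep = 10·(-3,2)/13² = (-0.1775,0.1183)
o4: d²=25 ≤ ρ²=56; F_rep = 10·(-4,-3)/25² = (-0.0640,-0.0480)
F = F_att + ΣF_rep = (-0.7415,3.3203)
Δp = p'−p = (-0.0927,0.4150); α = Δx/Fx = (-31329/338000) / (-31329/42250) = 1/8
check: Δy/Fy = (280569/676000) / (280569/84500) = 1/8 ✓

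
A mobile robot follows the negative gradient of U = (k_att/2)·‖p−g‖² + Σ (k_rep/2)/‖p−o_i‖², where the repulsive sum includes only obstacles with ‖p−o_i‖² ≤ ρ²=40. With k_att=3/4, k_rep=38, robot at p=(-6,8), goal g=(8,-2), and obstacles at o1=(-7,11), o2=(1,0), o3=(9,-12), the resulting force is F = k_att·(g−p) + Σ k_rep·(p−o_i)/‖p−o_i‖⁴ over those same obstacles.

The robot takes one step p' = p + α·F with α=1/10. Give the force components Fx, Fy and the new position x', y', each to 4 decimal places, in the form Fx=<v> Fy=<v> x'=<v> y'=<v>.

Fx=10.8800 Fy=-8.6400 x'=-4.9120 y'=7.1360

F_att = 3/4·(g−p) = 3/4·(14,-10) = (10.5000,-7.5000)
o1: d²=10 ≤ ρ²=40; F_rep = 38·(1,-3)/10² = (0.3800,-1.1400)
o2: d²=113 > ρ²=40 → inactive
o3: d²=625 > ρ²=40 → inactive
F = F_att + ΣF_rep = (10.8800,-8.6400)
p' = p + 1/10·F = (-4.9120,7.1360)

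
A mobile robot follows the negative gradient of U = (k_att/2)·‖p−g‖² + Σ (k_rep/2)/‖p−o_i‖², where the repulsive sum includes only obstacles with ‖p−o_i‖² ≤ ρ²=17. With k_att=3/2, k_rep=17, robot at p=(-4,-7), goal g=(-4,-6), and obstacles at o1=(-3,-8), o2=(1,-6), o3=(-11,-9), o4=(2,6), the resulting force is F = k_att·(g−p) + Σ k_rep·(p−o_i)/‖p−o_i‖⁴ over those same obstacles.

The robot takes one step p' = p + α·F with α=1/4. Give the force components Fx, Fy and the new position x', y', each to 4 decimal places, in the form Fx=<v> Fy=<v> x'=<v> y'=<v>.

F_att = 3/2·(g−p) = 3/2·(0,1) = (0.0000,1.5000)
o1: d²=2 ≤ ρ²=17; F_rep = 17·(-1,1)/2² = (-4.2500,4.2500)
o2: d²=26 > ρ²=17 → inactive
o3: d²=53 > ρ²=17 → inactive
o4: d²=205 > ρ²=17 → inactive
F = F_att + ΣF_rep = (-4.2500,5.7500)
p' = p + 1/4·F = (-5.0625,-5.5625)

Fx=-4.2500 Fy=5.7500 x'=-5.0625 y'=-5.5625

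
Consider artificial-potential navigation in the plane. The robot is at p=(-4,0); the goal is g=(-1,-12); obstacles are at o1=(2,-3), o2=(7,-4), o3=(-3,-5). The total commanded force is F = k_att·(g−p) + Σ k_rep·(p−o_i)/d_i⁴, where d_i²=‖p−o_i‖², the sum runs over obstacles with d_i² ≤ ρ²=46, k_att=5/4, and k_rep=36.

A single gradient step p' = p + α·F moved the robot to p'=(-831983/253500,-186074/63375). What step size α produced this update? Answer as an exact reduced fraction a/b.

α = 1/5

F_att = 5/4·(g−p) = 5/4·(3,-12) = (3.7500,-15.0000)
o1: d²=45 ≤ ρ²=46; F_rep = 36·(-6,3)/45² = (-0.1067,0.0533)
o2: d²=137 > ρ²=46 → inactive
o3: d²=26 ≤ ρ²=46; F_rep = 36·(-1,5)/26² = (-0.0533,0.2663)
F = F_att + ΣF_rep = (3.5901,-14.6804)
Δp = p'−p = (0.7180,-2.9361); α = Δx/Fx = (182017/253500) / (182017/50700) = 1/5
check: Δy/Fy = (-186074/63375) / (-186074/12675) = 1/5 ✓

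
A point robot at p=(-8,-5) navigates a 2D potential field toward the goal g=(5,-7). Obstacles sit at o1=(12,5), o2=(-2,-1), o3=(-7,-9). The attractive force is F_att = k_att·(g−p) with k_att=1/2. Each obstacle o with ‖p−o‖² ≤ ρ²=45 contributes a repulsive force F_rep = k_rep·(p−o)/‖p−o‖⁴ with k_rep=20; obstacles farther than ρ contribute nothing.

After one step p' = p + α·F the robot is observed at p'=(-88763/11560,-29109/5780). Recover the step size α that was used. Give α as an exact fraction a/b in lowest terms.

F_att = 1/2·(g−p) = 1/2·(13,-2) = (6.5000,-1.0000)
o1: d²=500 > ρ²=45 → inactive
o2: d²=52 > ρ²=45 → inactive
o3: d²=17 ≤ ρ²=45; F_rep = 20·(-1,4)/17² = (-0.0692,0.2768)
F = F_att + ΣF_rep = (6.4308,-0.7232)
Δp = p'−p = (0.3215,-0.0362); α = Δx/Fx = (3717/11560) / (3717/578) = 1/20
check: Δy/Fy = (-209/5780) / (-209/289) = 1/20 ✓

α = 1/20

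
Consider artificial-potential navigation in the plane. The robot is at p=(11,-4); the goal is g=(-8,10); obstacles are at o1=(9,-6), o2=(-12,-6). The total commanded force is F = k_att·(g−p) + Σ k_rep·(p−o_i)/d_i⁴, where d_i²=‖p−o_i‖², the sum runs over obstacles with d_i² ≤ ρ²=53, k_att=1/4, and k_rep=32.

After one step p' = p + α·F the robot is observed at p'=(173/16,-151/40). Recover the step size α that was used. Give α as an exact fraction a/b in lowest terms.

α = 1/20

F_att = 1/4·(g−p) = 1/4·(-19,14) = (-4.7500,3.5000)
o1: d²=8 ≤ ρ²=53; F_rep = 32·(2,2)/8² = (1.0000,1.0000)
o2: d²=533 > ρ²=53 → inactive
F = F_att + ΣF_rep = (-3.7500,4.5000)
Δp = p'−p = (-0.1875,0.2250); α = Δx/Fx = (-3/16) / (-15/4) = 1/20
check: Δy/Fy = (9/40) / (9/2) = 1/20 ✓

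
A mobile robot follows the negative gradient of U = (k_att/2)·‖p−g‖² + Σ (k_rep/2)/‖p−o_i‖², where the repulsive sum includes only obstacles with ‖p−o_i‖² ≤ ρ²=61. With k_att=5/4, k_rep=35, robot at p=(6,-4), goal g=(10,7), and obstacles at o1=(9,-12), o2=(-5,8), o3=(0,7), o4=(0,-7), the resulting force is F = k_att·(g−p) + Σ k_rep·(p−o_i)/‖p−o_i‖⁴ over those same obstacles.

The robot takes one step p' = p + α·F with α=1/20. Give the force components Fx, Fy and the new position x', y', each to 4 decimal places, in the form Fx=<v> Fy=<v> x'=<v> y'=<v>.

Fx=5.1037 Fy=13.8019 x'=6.2552 y'=-3.3099

F_att = 5/4·(g−p) = 5/4·(4,11) = (5.0000,13.7500)
o1: d²=73 > ρ²=61 → inactive
o2: d²=265 > ρ²=61 → inactive
o3: d²=157 > ρ²=61 → inactive
o4: d²=45 ≤ ρ²=61; F_rep = 35·(6,3)/45² = (0.1037,0.0519)
F = F_att + ΣF_rep = (5.1037,13.8019)
p' = p + 1/20·F = (6.2552,-3.3099)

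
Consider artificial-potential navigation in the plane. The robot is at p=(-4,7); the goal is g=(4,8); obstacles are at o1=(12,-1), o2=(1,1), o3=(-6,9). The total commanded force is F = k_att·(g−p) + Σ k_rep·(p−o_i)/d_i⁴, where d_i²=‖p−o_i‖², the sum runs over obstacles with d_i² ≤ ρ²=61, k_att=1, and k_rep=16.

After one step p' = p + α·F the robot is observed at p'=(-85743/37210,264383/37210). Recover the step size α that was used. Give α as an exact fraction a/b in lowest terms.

F_att = 1·(g−p) = 1·(8,1) = (8.0000,1.0000)
o1: d²=320 > ρ²=61 → inactive
o2: d²=61 ≤ ρ²=61; F_rep = 16·(-5,6)/61² = (-0.0215,0.0258)
o3: d²=8 ≤ ρ²=61; F_rep = 16·(2,-2)/8² = (0.5000,-0.5000)
F = F_att + ΣF_rep = (8.4785,0.5258)
Δp = p'−p = (1.6957,0.1052); α = Δx/Fx = (63097/37210) / (63097/7442) = 1/5
check: Δy/Fy = (3913/37210) / (3913/7442) = 1/5 ✓

α = 1/5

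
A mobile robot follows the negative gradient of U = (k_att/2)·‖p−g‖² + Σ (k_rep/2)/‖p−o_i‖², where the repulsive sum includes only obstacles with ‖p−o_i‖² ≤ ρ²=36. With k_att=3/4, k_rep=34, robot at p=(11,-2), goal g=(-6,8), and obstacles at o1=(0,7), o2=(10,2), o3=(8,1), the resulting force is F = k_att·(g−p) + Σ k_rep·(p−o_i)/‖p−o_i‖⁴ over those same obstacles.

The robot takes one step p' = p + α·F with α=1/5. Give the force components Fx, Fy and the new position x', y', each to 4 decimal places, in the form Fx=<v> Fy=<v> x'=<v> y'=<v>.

Fx=-12.3175 Fy=6.7146 x'=8.5365 y'=-0.6571

F_att = 3/4·(g−p) = 3/4·(-17,10) = (-12.7500,7.5000)
o1: d²=202 > ρ²=36 → inactive
o2: d²=17 ≤ ρ²=36; F_rep = 34·(1,-4)/17² = (0.1176,-0.4706)
o3: d²=18 ≤ ρ²=36; F_rep = 34·(3,-3)/18² = (0.3148,-0.3148)
F = F_att + ΣF_rep = (-12.3175,6.7146)
p' = p + 1/5·F = (8.5365,-0.6571)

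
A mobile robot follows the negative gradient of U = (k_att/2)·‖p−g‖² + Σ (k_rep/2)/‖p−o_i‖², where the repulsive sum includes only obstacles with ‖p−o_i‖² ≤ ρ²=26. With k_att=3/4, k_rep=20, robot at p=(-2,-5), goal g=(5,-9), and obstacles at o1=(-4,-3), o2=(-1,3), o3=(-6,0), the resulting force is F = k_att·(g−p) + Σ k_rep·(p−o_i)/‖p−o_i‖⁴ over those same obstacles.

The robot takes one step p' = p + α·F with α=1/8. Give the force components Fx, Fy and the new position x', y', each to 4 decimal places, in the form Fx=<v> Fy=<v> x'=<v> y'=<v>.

F_att = 3/4·(g−p) = 3/4·(7,-4) = (5.2500,-3.0000)
o1: d²=8 ≤ ρ²=26; F_rep = 20·(2,-2)/8² = (0.6250,-0.6250)
o2: d²=65 > ρ²=26 → inactive
o3: d²=41 > ρ²=26 → inactive
F = F_att + ΣF_rep = (5.8750,-3.6250)
p' = p + 1/8·F = (-1.2656,-5.4531)

Fx=5.8750 Fy=-3.6250 x'=-1.2656 y'=-5.4531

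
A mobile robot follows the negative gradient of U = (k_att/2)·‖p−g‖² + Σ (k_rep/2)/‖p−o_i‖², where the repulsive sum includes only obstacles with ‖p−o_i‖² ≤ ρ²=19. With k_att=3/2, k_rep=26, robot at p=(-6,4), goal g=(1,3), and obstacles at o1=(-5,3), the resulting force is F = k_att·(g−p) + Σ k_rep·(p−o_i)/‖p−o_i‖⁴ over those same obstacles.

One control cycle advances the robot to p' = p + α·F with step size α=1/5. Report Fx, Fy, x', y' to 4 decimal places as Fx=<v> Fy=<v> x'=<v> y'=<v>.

Fx=4.0000 Fy=5.0000 x'=-5.2000 y'=5.0000

F_att = 3/2·(g−p) = 3/2·(7,-1) = (10.5000,-1.5000)
o1: d²=2 ≤ ρ²=19; F_rep = 26·(-1,1)/2² = (-6.5000,6.5000)
F = F_att + ΣF_rep = (4.0000,5.0000)
p' = p + 1/5·F = (-5.2000,5.0000)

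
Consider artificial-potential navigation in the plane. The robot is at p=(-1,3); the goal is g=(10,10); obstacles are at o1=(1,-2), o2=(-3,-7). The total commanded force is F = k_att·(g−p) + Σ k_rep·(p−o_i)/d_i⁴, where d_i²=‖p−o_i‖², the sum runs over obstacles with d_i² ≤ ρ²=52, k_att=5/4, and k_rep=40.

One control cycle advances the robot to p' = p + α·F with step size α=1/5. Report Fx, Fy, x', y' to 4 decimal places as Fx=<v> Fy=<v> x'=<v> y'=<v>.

Fx=13.6549 Fy=8.9878 x'=1.7310 y'=4.7976

F_att = 5/4·(g−p) = 5/4·(11,7) = (13.7500,8.7500)
o1: d²=29 ≤ ρ²=52; F_rep = 40·(-2,5)/29² = (-0.0951,0.2378)
o2: d²=104 > ρ²=52 → inactive
F = F_att + ΣF_rep = (13.6549,8.9878)
p' = p + 1/5·F = (1.7310,4.7976)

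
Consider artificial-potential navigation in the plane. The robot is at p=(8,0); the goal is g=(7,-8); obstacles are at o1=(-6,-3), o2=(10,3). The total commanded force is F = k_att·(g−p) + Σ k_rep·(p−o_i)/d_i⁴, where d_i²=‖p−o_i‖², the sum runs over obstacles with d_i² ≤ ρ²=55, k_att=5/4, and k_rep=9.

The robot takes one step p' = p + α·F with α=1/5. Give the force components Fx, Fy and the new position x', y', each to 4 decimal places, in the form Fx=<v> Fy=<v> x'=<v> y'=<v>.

Fx=-1.3565 Fy=-10.1598 x'=7.7287 y'=-2.0320

F_att = 5/4·(g−p) = 5/4·(-1,-8) = (-1.2500,-10.0000)
o1: d²=205 > ρ²=55 → inactive
o2: d²=13 ≤ ρ²=55; F_rep = 9·(-2,-3)/13² = (-0.1065,-0.1598)
F = F_att + ΣF_rep = (-1.3565,-10.1598)
p' = p + 1/5·F = (7.7287,-2.0320)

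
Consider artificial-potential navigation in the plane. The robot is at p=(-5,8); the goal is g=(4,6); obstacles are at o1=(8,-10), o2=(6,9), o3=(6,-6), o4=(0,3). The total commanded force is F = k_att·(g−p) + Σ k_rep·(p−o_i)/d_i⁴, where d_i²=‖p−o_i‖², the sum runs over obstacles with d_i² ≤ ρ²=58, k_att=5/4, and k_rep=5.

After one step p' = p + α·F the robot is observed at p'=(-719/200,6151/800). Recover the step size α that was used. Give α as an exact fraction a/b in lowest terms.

F_att = 5/4·(g−p) = 5/4·(9,-2) = (11.2500,-2.5000)
o1: d²=493 > ρ²=58 → inactive
o2: d²=122 > ρ²=58 → inactive
o3: d²=317 > ρ²=58 → inactive
o4: d²=50 ≤ ρ²=58; F_rep = 5·(-5,5)/50² = (-0.0100,0.0100)
F = F_att + ΣF_rep = (11.2400,-2.4900)
Δp = p'−p = (1.4050,-0.3113); α = Δx/Fx = (281/200) / (281/25) = 1/8
check: Δy/Fy = (-249/800) / (-249/100) = 1/8 ✓

α = 1/8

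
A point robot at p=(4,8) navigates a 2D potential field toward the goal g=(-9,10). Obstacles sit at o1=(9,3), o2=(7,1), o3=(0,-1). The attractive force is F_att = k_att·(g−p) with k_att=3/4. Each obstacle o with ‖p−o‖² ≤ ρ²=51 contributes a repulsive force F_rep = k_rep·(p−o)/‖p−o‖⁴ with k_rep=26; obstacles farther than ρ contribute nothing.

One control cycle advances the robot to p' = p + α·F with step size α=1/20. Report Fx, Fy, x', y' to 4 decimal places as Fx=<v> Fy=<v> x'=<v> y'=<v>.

Fx=-9.8020 Fy=1.5520 x'=3.5099 y'=8.0776

F_att = 3/4·(g−p) = 3/4·(-13,2) = (-9.7500,1.5000)
o1: d²=50 ≤ ρ²=51; F_rep = 26·(-5,5)/50² = (-0.0520,0.0520)
o2: d²=58 > ρ²=51 → inactive
o3: d²=97 > ρ²=51 → inactive
F = F_att + ΣF_rep = (-9.8020,1.5520)
p' = p + 1/20·F = (3.5099,8.0776)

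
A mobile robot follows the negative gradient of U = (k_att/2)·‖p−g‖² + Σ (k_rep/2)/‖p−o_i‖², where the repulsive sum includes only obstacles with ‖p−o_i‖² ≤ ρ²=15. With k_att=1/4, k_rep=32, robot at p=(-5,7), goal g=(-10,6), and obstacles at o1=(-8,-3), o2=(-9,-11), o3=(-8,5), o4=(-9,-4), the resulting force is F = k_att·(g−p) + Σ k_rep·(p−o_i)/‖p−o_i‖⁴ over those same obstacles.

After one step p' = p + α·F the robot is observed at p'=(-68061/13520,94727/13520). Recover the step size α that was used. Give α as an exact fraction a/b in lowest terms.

F_att = 1/4·(g−p) = 1/4·(-5,-1) = (-1.2500,-0.2500)
o1: d²=109 > ρ²=15 → inactive
o2: d²=340 > ρ²=15 → inactive
o3: d²=13 ≤ ρ²=15; F_rep = 32·(3,2)/13² = (0.5680,0.3787)
o4: d²=137 > ρ²=15 → inactive
F = F_att + ΣF_rep = (-0.6820,0.1287)
Δp = p'−p = (-0.0341,0.0064); α = Δx/Fx = (-461/13520) / (-461/676) = 1/20
check: Δy/Fy = (87/13520) / (87/676) = 1/20 ✓

α = 1/20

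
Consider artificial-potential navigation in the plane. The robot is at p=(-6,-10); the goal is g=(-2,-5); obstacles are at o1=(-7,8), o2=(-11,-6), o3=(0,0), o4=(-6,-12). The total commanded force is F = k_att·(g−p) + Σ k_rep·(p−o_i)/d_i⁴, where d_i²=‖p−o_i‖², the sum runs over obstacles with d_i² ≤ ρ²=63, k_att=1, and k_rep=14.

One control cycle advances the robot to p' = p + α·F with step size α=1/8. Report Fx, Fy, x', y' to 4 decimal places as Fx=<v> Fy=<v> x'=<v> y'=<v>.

F_att = 1·(g−p) = 1·(4,5) = (4.0000,5.0000)
o1: d²=325 > ρ²=63 → inactive
o2: d²=41 ≤ ρ²=63; F_rep = 14·(5,-4)/41² = (0.0416,-0.0333)
o3: d²=136 > ρ²=63 → inactive
o4: d²=4 ≤ ρ²=63; F_rep = 14·(0,2)/4² = (0.0000,1.7500)
F = F_att + ΣF_rep = (4.0416,6.7167)
p' = p + 1/8·F = (-5.4948,-9.1604)

Fx=4.0416 Fy=6.7167 x'=-5.4948 y'=-9.1604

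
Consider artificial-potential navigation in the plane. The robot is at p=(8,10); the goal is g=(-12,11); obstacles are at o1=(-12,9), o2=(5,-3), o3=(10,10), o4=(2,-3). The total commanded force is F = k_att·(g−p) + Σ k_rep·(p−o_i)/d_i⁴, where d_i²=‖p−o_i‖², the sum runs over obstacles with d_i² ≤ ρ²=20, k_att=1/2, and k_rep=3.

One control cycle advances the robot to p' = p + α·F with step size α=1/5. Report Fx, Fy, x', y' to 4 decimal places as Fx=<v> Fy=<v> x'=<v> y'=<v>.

Fx=-10.3750 Fy=0.5000 x'=5.9250 y'=10.1000

F_att = 1/2·(g−p) = 1/2·(-20,1) = (-10.0000,0.5000)
o1: d²=401 > ρ²=20 → inactive
o2: d²=178 > ρ²=20 → inactive
o3: d²=4 ≤ ρ²=20; F_rep = 3·(-2,0)/4² = (-0.3750,0.0000)
o4: d²=205 > ρ²=20 → inactive
F = F_att + ΣF_rep = (-10.3750,0.5000)
p' = p + 1/5·F = (5.9250,10.1000)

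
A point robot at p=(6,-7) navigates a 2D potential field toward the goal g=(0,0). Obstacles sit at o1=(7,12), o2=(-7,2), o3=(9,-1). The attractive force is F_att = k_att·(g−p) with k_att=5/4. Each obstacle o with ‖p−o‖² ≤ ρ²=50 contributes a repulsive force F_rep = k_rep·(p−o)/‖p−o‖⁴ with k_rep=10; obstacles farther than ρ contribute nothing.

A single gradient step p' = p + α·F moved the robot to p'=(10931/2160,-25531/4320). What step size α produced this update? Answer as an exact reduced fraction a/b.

F_att = 5/4·(g−p) = 5/4·(-6,7) = (-7.5000,8.7500)
o1: d²=362 > ρ²=50 → inactive
o2: d²=250 > ρ²=50 → inactive
o3: d²=45 ≤ ρ²=50; F_rep = 10·(-3,-6)/45² = (-0.0148,-0.0296)
F = F_att + ΣF_rep = (-7.5148,8.7204)
Δp = p'−p = (-0.9394,1.0900); α = Δx/Fx = (-2029/2160) / (-2029/270) = 1/8
check: Δy/Fy = (4709/4320) / (4709/540) = 1/8 ✓

α = 1/8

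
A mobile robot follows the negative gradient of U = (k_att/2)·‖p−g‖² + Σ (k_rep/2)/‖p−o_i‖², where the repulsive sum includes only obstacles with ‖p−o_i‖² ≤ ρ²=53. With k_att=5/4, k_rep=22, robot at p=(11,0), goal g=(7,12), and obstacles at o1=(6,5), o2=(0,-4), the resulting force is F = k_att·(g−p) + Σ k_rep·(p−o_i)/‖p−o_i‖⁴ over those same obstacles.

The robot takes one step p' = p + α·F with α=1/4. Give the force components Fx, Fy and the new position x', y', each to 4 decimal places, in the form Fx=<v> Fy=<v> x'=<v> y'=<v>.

F_att = 5/4·(g−p) = 5/4·(-4,12) = (-5.0000,15.0000)
o1: d²=50 ≤ ρ²=53; F_rep = 22·(5,-5)/50² = (0.0440,-0.0440)
o2: d²=137 > ρ²=53 → inactive
F = F_att + ΣF_rep = (-4.9560,14.9560)
p' = p + 1/4·F = (9.7610,3.7390)

Fx=-4.9560 Fy=14.9560 x'=9.7610 y'=3.7390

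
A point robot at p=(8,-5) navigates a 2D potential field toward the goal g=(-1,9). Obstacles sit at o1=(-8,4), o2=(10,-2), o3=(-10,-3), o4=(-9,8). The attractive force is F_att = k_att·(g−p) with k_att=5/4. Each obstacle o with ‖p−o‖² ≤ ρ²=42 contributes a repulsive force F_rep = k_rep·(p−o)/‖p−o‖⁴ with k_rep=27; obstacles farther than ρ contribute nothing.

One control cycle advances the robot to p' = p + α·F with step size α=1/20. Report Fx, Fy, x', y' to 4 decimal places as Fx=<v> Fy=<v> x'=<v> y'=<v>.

Fx=-11.5695 Fy=17.0207 x'=7.4215 y'=-4.1490

F_att = 5/4·(g−p) = 5/4·(-9,14) = (-11.2500,17.5000)
o1: d²=337 > ρ²=42 → inactive
o2: d²=13 ≤ ρ²=42; F_rep = 27·(-2,-3)/13² = (-0.3195,-0.4793)
o3: d²=328 > ρ²=42 → inactive
o4: d²=458 > ρ²=42 → inactive
F = F_att + ΣF_rep = (-11.5695,17.0207)
p' = p + 1/20·F = (7.4215,-4.1490)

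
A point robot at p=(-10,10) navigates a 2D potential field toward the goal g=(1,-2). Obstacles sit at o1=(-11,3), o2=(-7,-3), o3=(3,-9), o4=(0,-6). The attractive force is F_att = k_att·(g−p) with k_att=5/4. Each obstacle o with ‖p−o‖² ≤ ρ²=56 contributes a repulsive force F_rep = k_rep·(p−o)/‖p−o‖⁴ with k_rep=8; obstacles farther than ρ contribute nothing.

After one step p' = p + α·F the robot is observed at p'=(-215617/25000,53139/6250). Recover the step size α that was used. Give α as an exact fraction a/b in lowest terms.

α = 1/10

F_att = 5/4·(g−p) = 5/4·(11,-12) = (13.7500,-15.0000)
o1: d²=50 ≤ ρ²=56; F_rep = 8·(1,7)/50² = (0.0032,0.0224)
o2: d²=178 > ρ²=56 → inactive
o3: d²=530 > ρ²=56 → inactive
o4: d²=356 > ρ²=56 → inactive
F = F_att + ΣF_rep = (13.7532,-14.9776)
Δp = p'−p = (1.3753,-1.4978); α = Δx/Fx = (34383/25000) / (34383/2500) = 1/10
check: Δy/Fy = (-9361/6250) / (-9361/625) = 1/10 ✓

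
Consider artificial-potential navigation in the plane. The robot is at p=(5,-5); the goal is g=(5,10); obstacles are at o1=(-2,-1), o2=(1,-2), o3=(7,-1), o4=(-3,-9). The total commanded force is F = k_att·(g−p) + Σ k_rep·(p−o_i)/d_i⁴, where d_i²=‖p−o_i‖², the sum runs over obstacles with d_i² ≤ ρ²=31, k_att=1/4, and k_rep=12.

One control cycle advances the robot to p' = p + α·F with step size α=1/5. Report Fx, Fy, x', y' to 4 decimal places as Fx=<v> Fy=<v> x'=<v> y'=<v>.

Fx=0.0168 Fy=3.5724 x'=5.0034 y'=-4.2855

F_att = 1/4·(g−p) = 1/4·(0,15) = (0.0000,3.7500)
o1: d²=65 > ρ²=31 → inactive
o2: d²=25 ≤ ρ²=31; F_rep = 12·(4,-3)/25² = (0.0768,-0.0576)
o3: d²=20 ≤ ρ²=31; F_rep = 12·(-2,-4)/20² = (-0.0600,-0.1200)
o4: d²=80 > ρ²=31 → inactive
F = F_att + ΣF_rep = (0.0168,3.5724)
p' = p + 1/5·F = (5.0034,-4.2855)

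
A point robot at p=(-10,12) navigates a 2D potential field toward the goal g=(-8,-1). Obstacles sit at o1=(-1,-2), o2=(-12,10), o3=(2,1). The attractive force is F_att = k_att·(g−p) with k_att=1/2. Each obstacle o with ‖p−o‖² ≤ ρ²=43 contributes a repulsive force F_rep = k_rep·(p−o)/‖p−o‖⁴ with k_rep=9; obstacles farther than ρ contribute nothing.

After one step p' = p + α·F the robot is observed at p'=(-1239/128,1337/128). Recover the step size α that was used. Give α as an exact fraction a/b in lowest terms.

α = 1/4

F_att = 1/2·(g−p) = 1/2·(2,-13) = (1.0000,-6.5000)
o1: d²=277 > ρ²=43 → inactive
o2: d²=8 ≤ ρ²=43; F_rep = 9·(2,2)/8² = (0.2812,0.2812)
o3: d²=265 > ρ²=43 → inactive
F = F_att + ΣF_rep = (1.2812,-6.2188)
Δp = p'−p = (0.3203,-1.5547); α = Δx/Fx = (41/128) / (41/32) = 1/4
check: Δy/Fy = (-199/128) / (-199/32) = 1/4 ✓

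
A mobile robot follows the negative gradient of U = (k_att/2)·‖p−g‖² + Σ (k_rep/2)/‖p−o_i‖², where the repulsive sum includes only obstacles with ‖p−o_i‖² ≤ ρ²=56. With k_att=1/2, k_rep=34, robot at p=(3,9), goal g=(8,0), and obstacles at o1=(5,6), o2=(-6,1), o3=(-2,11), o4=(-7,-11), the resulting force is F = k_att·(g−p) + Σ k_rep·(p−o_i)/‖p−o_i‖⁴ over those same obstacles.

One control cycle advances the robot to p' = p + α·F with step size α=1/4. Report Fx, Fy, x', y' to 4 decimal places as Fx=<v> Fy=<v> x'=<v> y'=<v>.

Fx=2.2998 Fy=-3.9773 x'=3.5749 y'=8.0057

F_att = 1/2·(g−p) = 1/2·(5,-9) = (2.5000,-4.5000)
o1: d²=13 ≤ ρ²=56; F_rep = 34·(-2,3)/13² = (-0.4024,0.6036)
o2: d²=145 > ρ²=56 → inactive
o3: d²=29 ≤ ρ²=56; F_rep = 34·(5,-2)/29² = (0.2021,-0.0809)
o4: d²=500 > ρ²=56 → inactive
F = F_att + ΣF_rep = (2.2998,-3.9773)
p' = p + 1/4·F = (3.5749,8.0057)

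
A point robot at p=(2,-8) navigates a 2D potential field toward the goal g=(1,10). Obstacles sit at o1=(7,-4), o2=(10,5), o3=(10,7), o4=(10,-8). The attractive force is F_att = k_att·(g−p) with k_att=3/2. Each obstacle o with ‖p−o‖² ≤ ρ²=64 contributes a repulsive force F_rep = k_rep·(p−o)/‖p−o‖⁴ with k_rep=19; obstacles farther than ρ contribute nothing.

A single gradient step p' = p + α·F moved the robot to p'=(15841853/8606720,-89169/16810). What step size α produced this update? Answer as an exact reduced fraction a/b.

α = 1/10

F_att = 3/2·(g−p) = 3/2·(-1,18) = (-1.5000,27.0000)
o1: d²=41 ≤ ρ²=64; F_rep = 19·(-5,-4)/41² = (-0.0565,-0.0452)
o2: d²=233 > ρ²=64 → inactive
o3: d²=289 > ρ²=64 → inactive
o4: d²=64 ≤ ρ²=64; F_rep = 19·(-8,0)/64² = (-0.0371,0.0000)
F = F_att + ΣF_rep = (-1.5936,26.9548)
Δp = p'−p = (-0.1594,2.6955); α = Δx/Fx = (-1371587/8606720) / (-1371587/860672) = 1/10
check: Δy/Fy = (45311/16810) / (45311/1681) = 1/10 ✓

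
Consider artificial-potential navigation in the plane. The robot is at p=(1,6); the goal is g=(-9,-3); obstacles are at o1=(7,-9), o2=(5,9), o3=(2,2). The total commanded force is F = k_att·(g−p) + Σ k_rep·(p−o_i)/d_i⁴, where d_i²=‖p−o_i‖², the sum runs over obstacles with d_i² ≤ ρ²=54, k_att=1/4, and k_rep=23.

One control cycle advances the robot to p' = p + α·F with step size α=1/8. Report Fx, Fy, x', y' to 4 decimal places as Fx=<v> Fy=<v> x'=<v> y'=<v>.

F_att = 1/4·(g−p) = 1/4·(-10,-9) = (-2.5000,-2.2500)
o1: d²=261 > ρ²=54 → inactive
o2: d²=25 ≤ ρ²=54; F_rep = 23·(-4,-3)/25² = (-0.1472,-0.1104)
o3: d²=17 ≤ ρ²=54; F_rep = 23·(-1,4)/17² = (-0.0796,0.3183)
F = F_att + ΣF_rep = (-2.7268,-2.0421)
p' = p + 1/8·F = (0.6592,5.7447)

Fx=-2.7268 Fy=-2.0421 x'=0.6592 y'=5.7447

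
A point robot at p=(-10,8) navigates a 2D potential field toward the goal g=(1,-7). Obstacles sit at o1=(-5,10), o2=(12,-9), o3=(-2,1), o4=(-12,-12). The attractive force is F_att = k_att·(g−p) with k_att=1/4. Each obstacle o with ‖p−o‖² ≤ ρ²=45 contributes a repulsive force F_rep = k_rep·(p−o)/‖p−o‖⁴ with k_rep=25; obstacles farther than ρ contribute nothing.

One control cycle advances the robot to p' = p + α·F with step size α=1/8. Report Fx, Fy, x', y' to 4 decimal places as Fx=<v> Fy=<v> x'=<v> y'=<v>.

Fx=2.6014 Fy=-3.8095 x'=-9.6748 y'=7.5238

F_att = 1/4·(g−p) = 1/4·(11,-15) = (2.7500,-3.7500)
o1: d²=29 ≤ ρ²=45; F_rep = 25·(-5,-2)/29² = (-0.1486,-0.0595)
o2: d²=773 > ρ²=45 → inactive
o3: d²=113 > ρ²=45 → inactive
o4: d²=404 > ρ²=45 → inactive
F = F_att + ΣF_rep = (2.6014,-3.8095)
p' = p + 1/8·F = (-9.6748,7.5238)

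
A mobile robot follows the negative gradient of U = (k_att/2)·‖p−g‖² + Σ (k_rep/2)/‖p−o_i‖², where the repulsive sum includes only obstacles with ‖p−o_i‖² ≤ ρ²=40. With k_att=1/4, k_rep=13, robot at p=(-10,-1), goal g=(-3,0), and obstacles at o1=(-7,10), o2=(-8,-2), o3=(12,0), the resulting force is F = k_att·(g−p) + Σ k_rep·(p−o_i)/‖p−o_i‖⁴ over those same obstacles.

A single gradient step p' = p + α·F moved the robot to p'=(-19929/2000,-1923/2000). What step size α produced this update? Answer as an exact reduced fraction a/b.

α = 1/20

F_att = 1/4·(g−p) = 1/4·(7,1) = (1.7500,0.2500)
o1: d²=130 > ρ²=40 → inactive
o2: d²=5 ≤ ρ²=40; F_rep = 13·(-2,1)/5² = (-1.0400,0.5200)
o3: d²=485 > ρ²=40 → inactive
F = F_att + ΣF_rep = (0.7100,0.7700)
Δp = p'−p = (0.0355,0.0385); α = Δx/Fx = (71/2000) / (71/100) = 1/20
check: Δy/Fy = (77/2000) / (77/100) = 1/20 ✓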